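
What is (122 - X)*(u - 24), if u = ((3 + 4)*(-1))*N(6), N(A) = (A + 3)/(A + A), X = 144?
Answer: 1287/2 ≈ 643.50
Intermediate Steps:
N(A) = (3 + A)/(2*A) (N(A) = (3 + A)/((2*A)) = (3 + A)*(1/(2*A)) = (3 + A)/(2*A))
u = -21/4 (u = ((3 + 4)*(-1))*((1/2)*(3 + 6)/6) = (7*(-1))*((1/2)*(1/6)*9) = -7*3/4 = -21/4 ≈ -5.2500)
(122 - X)*(u - 24) = (122 - 1*144)*(-21/4 - 24) = (122 - 144)*(-117/4) = -22*(-117/4) = 1287/2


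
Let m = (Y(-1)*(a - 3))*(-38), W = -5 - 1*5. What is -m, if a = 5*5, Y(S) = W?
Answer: -8360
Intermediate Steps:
W = -10 (W = -5 - 5 = -10)
Y(S) = -10
a = 25
m = 8360 (m = -10*(25 - 3)*(-38) = -10*22*(-38) = -220*(-38) = 8360)
-m = -1*8360 = -8360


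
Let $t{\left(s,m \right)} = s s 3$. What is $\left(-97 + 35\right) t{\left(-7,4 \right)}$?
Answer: $-9114$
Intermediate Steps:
$t{\left(s,m \right)} = 3 s^{2}$ ($t{\left(s,m \right)} = s^{2} \cdot 3 = 3 s^{2}$)
$\left(-97 + 35\right) t{\left(-7,4 \right)} = \left(-97 + 35\right) 3 \left(-7\right)^{2} = - 62 \cdot 3 \cdot 49 = \left(-62\right) 147 = -9114$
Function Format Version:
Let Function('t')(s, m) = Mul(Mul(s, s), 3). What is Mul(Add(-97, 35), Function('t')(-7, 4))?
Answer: -9114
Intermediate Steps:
Function('t')(s, m) = Mul(3, Pow(s, 2)) (Function('t')(s, m) = Mul(Pow(s, 2), 3) = Mul(3, Pow(s, 2)))
Mul(Add(-97, 35), Function('t')(-7, 4)) = Mul(Add(-97, 35), Mul(3, Pow(-7, 2))) = Mul(-62, Mul(3, 49)) = Mul(-62, 147) = -9114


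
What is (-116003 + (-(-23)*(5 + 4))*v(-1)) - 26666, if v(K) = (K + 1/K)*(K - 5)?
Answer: -140185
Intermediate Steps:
v(K) = (-5 + K)*(K + 1/K) (v(K) = (K + 1/K)*(-5 + K) = (-5 + K)*(K + 1/K))
(-116003 + (-(-23)*(5 + 4))*v(-1)) - 26666 = (-116003 + (-(-23)*(5 + 4))*(1 + (-1)**2 - 5*(-1) - 5/(-1))) - 26666 = (-116003 + (-(-23)*9)*(1 + 1 + 5 - 5*(-1))) - 26666 = (-116003 + (-23*(-9))*(1 + 1 + 5 + 5)) - 26666 = (-116003 + 207*12) - 26666 = (-116003 + 2484) - 26666 = -113519 - 26666 = -140185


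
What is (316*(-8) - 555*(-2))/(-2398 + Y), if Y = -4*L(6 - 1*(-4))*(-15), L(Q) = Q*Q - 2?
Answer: -709/1741 ≈ -0.40724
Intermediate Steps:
L(Q) = -2 + Q**2 (L(Q) = Q**2 - 2 = -2 + Q**2)
Y = 5880 (Y = -4*(-2 + (6 - 1*(-4))**2)*(-15) = -4*(-2 + (6 + 4)**2)*(-15) = -4*(-2 + 10**2)*(-15) = -4*(-2 + 100)*(-15) = -4*98*(-15) = -392*(-15) = 5880)
(316*(-8) - 555*(-2))/(-2398 + Y) = (316*(-8) - 555*(-2))/(-2398 + 5880) = (-2528 + 1110)/3482 = -1418*1/3482 = -709/1741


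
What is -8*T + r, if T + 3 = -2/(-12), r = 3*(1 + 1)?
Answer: 86/3 ≈ 28.667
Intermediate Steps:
r = 6 (r = 3*2 = 6)
T = -17/6 (T = -3 - 2/(-12) = -3 - 2*(-1/12) = -3 + 1/6 = -17/6 ≈ -2.8333)
-8*T + r = -8*(-17/6) + 6 = 68/3 + 6 = 86/3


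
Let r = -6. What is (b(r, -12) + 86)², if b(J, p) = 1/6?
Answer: 267289/36 ≈ 7424.7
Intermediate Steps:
b(J, p) = ⅙
(b(r, -12) + 86)² = (⅙ + 86)² = (517/6)² = 267289/36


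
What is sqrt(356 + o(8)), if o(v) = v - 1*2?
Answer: sqrt(362) ≈ 19.026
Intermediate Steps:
o(v) = -2 + v (o(v) = v - 2 = -2 + v)
sqrt(356 + o(8)) = sqrt(356 + (-2 + 8)) = sqrt(356 + 6) = sqrt(362)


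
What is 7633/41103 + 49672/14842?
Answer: 1077478601/305025363 ≈ 3.5324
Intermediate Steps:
7633/41103 + 49672/14842 = 7633*(1/41103) + 49672*(1/14842) = 7633/41103 + 24836/7421 = 1077478601/305025363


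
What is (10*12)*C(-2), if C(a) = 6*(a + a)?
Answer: -2880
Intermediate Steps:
C(a) = 12*a (C(a) = 6*(2*a) = 12*a)
(10*12)*C(-2) = (10*12)*(12*(-2)) = 120*(-24) = -2880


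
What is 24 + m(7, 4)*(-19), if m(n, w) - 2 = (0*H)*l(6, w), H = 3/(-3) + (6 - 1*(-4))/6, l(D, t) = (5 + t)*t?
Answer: -14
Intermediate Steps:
l(D, t) = t*(5 + t)
H = 2/3 (H = 3*(-1/3) + (6 + 4)*(1/6) = -1 + 10*(1/6) = -1 + 5/3 = 2/3 ≈ 0.66667)
m(n, w) = 2 (m(n, w) = 2 + (0*(2/3))*(w*(5 + w)) = 2 + 0*(w*(5 + w)) = 2 + 0 = 2)
24 + m(7, 4)*(-19) = 24 + 2*(-19) = 24 - 38 = -14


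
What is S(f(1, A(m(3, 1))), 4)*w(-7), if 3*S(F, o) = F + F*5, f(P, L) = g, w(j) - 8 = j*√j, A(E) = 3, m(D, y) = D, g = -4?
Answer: -64 + 56*I*√7 ≈ -64.0 + 148.16*I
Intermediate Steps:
w(j) = 8 + j^(3/2) (w(j) = 8 + j*√j = 8 + j^(3/2))
f(P, L) = -4
S(F, o) = 2*F (S(F, o) = (F + F*5)/3 = (F + 5*F)/3 = (6*F)/3 = 2*F)
S(f(1, A(m(3, 1))), 4)*w(-7) = (2*(-4))*(8 + (-7)^(3/2)) = -8*(8 - 7*I*√7) = -64 + 56*I*√7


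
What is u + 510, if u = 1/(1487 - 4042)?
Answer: 1303049/2555 ≈ 510.00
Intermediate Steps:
u = -1/2555 (u = 1/(-2555) = -1/2555 ≈ -0.00039139)
u + 510 = -1/2555 + 510 = 1303049/2555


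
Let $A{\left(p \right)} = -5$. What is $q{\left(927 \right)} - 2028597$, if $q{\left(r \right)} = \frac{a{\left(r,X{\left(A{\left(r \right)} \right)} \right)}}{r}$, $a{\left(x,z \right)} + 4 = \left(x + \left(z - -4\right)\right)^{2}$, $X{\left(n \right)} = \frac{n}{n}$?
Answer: $- \frac{626546933}{309} \approx -2.0277 \cdot 10^{6}$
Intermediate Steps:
$X{\left(n \right)} = 1$
$a{\left(x,z \right)} = -4 + \left(4 + x + z\right)^{2}$ ($a{\left(x,z \right)} = -4 + \left(x + \left(z - -4\right)\right)^{2} = -4 + \left(x + \left(z + 4\right)\right)^{2} = -4 + \left(x + \left(4 + z\right)\right)^{2} = -4 + \left(4 + x + z\right)^{2}$)
$q{\left(r \right)} = \frac{-4 + \left(5 + r\right)^{2}}{r}$ ($q{\left(r \right)} = \frac{-4 + \left(4 + r + 1\right)^{2}}{r} = \frac{-4 + \left(5 + r\right)^{2}}{r}$)
$q{\left(927 \right)} - 2028597 = \frac{-4 + \left(5 + 927\right)^{2}}{927} - 2028597 = \frac{-4 + 932^{2}}{927} - 2028597 = \frac{-4 + 868624}{927} - 2028597 = \frac{1}{927} \cdot 868620 - 2028597 = \frac{289540}{309} - 2028597 = - \frac{626546933}{309}$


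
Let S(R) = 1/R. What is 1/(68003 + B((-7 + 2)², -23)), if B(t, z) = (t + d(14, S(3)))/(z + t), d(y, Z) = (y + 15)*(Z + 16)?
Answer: 3/204757 ≈ 1.4652e-5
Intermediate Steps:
d(y, Z) = (15 + y)*(16 + Z)
B(t, z) = (1421/3 + t)/(t + z) (B(t, z) = (t + (240 + 15/3 + 16*14 + 14/3))/(z + t) = (t + (240 + 15*(⅓) + 224 + (⅓)*14))/(t + z) = (t + (240 + 5 + 224 + 14/3))/(t + z) = (t + 1421/3)/(t + z) = (1421/3 + t)/(t + z))
1/(68003 + B((-7 + 2)², -23)) = 1/(68003 + (1421/3 + (-7 + 2)²)/((-7 + 2)² - 23)) = 1/(68003 + (1421/3 + (-5)²)/((-5)² - 23)) = 1/(68003 + (1421/3 + 25)/(25 - 23)) = 1/(68003 + (1496/3)/2) = 1/(68003 + (½)*(1496/3)) = 1/(68003 + 748/3) = 1/(204757/3) = 3/204757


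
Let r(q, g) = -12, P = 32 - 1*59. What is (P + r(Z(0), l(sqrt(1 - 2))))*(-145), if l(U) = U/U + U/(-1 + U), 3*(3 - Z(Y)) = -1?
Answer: 5655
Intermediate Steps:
P = -27 (P = 32 - 59 = -27)
Z(Y) = 10/3 (Z(Y) = 3 - 1/3*(-1) = 3 + 1/3 = 10/3)
l(U) = 1 + U/(-1 + U)
(P + r(Z(0), l(sqrt(1 - 2))))*(-145) = (-27 - 12)*(-145) = -39*(-145) = 5655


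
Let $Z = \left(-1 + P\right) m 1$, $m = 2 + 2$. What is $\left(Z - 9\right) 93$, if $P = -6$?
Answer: $-3441$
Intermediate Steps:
$m = 4$
$Z = -28$ ($Z = \left(-1 - 6\right) 4 \cdot 1 = \left(-7\right) 4 = -28$)
$\left(Z - 9\right) 93 = \left(-28 - 9\right) 93 = \left(-37\right) 93 = -3441$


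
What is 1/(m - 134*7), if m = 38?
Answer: -1/900 ≈ -0.0011111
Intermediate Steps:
1/(m - 134*7) = 1/(38 - 134*7) = 1/(38 - 938) = 1/(-900) = -1/900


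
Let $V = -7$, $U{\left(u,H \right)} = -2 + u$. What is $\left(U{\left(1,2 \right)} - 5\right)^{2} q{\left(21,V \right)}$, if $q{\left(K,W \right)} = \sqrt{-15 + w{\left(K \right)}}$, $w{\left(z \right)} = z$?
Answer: $36 \sqrt{6} \approx 88.182$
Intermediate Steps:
$q{\left(K,W \right)} = \sqrt{-15 + K}$
$\left(U{\left(1,2 \right)} - 5\right)^{2} q{\left(21,V \right)} = \left(\left(-2 + 1\right) - 5\right)^{2} \sqrt{-15 + 21} = \left(-1 - 5\right)^{2} \sqrt{6} = \left(-6\right)^{2} \sqrt{6} = 36 \sqrt{6}$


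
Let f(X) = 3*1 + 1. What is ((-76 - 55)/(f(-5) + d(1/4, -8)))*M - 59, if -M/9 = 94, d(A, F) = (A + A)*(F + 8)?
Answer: 55295/2 ≈ 27648.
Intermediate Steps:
d(A, F) = 2*A*(8 + F) (d(A, F) = (2*A)*(8 + F) = 2*A*(8 + F))
M = -846 (M = -9*94 = -846)
f(X) = 4 (f(X) = 3 + 1 = 4)
((-76 - 55)/(f(-5) + d(1/4, -8)))*M - 59 = ((-76 - 55)/(4 + 2*(8 - 8)/4))*(-846) - 59 = -131/(4 + 2*(1/4)*0)*(-846) - 59 = -131/(4 + 0)*(-846) - 59 = -131/4*(-846) - 59 = 55413/2 - 59 = 55295/2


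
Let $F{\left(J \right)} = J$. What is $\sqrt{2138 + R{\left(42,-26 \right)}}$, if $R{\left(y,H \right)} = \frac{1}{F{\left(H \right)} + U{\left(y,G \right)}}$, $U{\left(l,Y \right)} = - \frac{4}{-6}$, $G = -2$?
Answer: $\frac{\sqrt{3087215}}{38} \approx 46.238$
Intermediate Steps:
$U{\left(l,Y \right)} = \frac{2}{3}$ ($U{\left(l,Y \right)} = \left(-4\right) \left(- \frac{1}{6}\right) = \frac{2}{3}$)
$R{\left(y,H \right)} = \frac{1}{\frac{2}{3} + H}$ ($R{\left(y,H \right)} = \frac{1}{H + \frac{2}{3}} = \frac{1}{\frac{2}{3} + H}$)
$\sqrt{2138 + R{\left(42,-26 \right)}} = \sqrt{2138 + \frac{3}{2 + 3 \left(-26\right)}} = \sqrt{2138 + \frac{3}{2 - 78}} = \sqrt{2138 + \frac{3}{-76}} = \sqrt{2138 + 3 \left(- \frac{1}{76}\right)} = \sqrt{2138 - \frac{3}{76}} = \sqrt{\frac{162485}{76}} = \frac{\sqrt{3087215}}{38}$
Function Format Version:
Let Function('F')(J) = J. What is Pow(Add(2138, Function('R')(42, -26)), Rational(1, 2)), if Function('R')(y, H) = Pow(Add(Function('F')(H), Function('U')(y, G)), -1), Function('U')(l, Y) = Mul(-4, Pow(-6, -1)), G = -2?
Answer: Mul(Rational(1, 38), Pow(3087215, Rational(1, 2))) ≈ 46.238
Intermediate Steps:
Function('U')(l, Y) = Rational(2, 3) (Function('U')(l, Y) = Mul(-4, Rational(-1, 6)) = Rational(2, 3))
Function('R')(y, H) = Pow(Add(Rational(2, 3), H), -1) (Function('R')(y, H) = Pow(Add(H, Rational(2, 3)), -1) = Pow(Add(Rational(2, 3), H), -1))
Pow(Add(2138, Function('R')(42, -26)), Rational(1, 2)) = Pow(Add(2138, Mul(3, Pow(Add(2, Mul(3, -26)), -1))), Rational(1, 2)) = Pow(Add(2138, Mul(3, Pow(Add(2, -78), -1))), Rational(1, 2)) = Pow(Add(2138, Mul(3, Pow(-76, -1))), Rational(1, 2)) = Pow(Add(2138, Mul(3, Rational(-1, 76))), Rational(1, 2)) = Pow(Add(2138, Rational(-3, 76)), Rational(1, 2)) = Pow(Rational(162485, 76), Rational(1, 2)) = Mul(Rational(1, 38), Pow(3087215, Rational(1, 2)))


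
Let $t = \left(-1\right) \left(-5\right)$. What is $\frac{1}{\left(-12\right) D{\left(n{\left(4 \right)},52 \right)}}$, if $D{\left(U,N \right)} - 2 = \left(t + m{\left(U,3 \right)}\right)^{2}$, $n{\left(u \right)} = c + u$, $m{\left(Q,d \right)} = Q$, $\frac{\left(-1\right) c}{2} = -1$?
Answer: $- \frac{1}{1476} \approx -0.00067751$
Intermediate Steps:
$c = 2$ ($c = \left(-2\right) \left(-1\right) = 2$)
$t = 5$
$n{\left(u \right)} = 2 + u$
$D{\left(U,N \right)} = 2 + \left(5 + U\right)^{2}$
$\frac{1}{\left(-12\right) D{\left(n{\left(4 \right)},52 \right)}} = \frac{1}{\left(-12\right) \left(2 + \left(5 + \left(2 + 4\right)\right)^{2}\right)} = \frac{1}{\left(-12\right) \left(2 + \left(5 + 6\right)^{2}\right)} = \frac{1}{\left(-12\right) \left(2 + 11^{2}\right)} = \frac{1}{\left(-12\right) \left(2 + 121\right)} = \frac{1}{\left(-12\right) 123} = \frac{1}{-1476} = - \frac{1}{1476}$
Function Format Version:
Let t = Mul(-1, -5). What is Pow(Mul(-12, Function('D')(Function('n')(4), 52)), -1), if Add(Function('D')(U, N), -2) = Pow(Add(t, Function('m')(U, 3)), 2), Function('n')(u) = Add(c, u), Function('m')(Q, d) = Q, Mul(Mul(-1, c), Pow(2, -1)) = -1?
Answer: Rational(-1, 1476) ≈ -0.00067751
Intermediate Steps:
c = 2 (c = Mul(-2, -1) = 2)
t = 5
Function('n')(u) = Add(2, u)
Function('D')(U, N) = Add(2, Pow(Add(5, U), 2))
Pow(Mul(-12, Function('D')(Function('n')(4), 52)), -1) = Pow(Mul(-12, Add(2, Pow(Add(5, Add(2, 4)), 2))), -1) = Pow(Mul(-12, Add(2, Pow(Add(5, 6), 2))), -1) = Pow(Mul(-12, Add(2, Pow(11, 2))), -1) = Pow(Mul(-12, Add(2, 121)), -1) = Pow(Mul(-12, 123), -1) = Pow(-1476, -1) = Rational(-1, 1476)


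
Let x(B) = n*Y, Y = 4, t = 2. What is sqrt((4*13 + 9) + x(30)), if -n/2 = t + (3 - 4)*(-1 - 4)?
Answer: sqrt(5) ≈ 2.2361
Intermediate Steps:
n = -14 (n = -2*(2 + (3 - 4)*(-1 - 4)) = -2*(2 - 1*(-5)) = -2*(2 + 5) = -2*7 = -14)
x(B) = -56 (x(B) = -14*4 = -56)
sqrt((4*13 + 9) + x(30)) = sqrt((4*13 + 9) - 56) = sqrt((52 + 9) - 56) = sqrt(61 - 56) = sqrt(5)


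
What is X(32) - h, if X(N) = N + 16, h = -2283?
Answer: 2331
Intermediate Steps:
X(N) = 16 + N
X(32) - h = (16 + 32) - 1*(-2283) = 48 + 2283 = 2331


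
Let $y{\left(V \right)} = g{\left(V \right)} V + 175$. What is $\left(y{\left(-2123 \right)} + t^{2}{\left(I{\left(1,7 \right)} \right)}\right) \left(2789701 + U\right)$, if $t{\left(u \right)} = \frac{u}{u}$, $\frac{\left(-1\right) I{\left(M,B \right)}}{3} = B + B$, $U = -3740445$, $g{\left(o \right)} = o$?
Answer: $-4285293184920$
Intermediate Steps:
$I{\left(M,B \right)} = - 6 B$ ($I{\left(M,B \right)} = - 3 \left(B + B\right) = - 3 \cdot 2 B = - 6 B$)
$t{\left(u \right)} = 1$
$y{\left(V \right)} = 175 + V^{2}$ ($y{\left(V \right)} = V V + 175 = V^{2} + 175 = 175 + V^{2}$)
$\left(y{\left(-2123 \right)} + t^{2}{\left(I{\left(1,7 \right)} \right)}\right) \left(2789701 + U\right) = \left(\left(175 + \left(-2123\right)^{2}\right) + 1^{2}\right) \left(2789701 - 3740445\right) = \left(\left(175 + 4507129\right) + 1\right) \left(-950744\right) = \left(4507304 + 1\right) \left(-950744\right) = 4507305 \left(-950744\right) = -4285293184920$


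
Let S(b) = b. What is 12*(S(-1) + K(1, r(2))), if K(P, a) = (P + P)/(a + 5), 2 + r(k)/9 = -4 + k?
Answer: -396/31 ≈ -12.774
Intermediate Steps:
r(k) = -54 + 9*k (r(k) = -18 + 9*(-4 + k) = -18 + (-36 + 9*k) = -54 + 9*k)
K(P, a) = 2*P/(5 + a) (K(P, a) = (2*P)/(5 + a) = 2*P/(5 + a))
12*(S(-1) + K(1, r(2))) = 12*(-1 + 2*1/(5 + (-54 + 9*2))) = 12*(-1 + 2*1/(5 + (-54 + 18))) = 12*(-1 + 2*1/(5 - 36)) = 12*(-1 + 2*1/(-31)) = 12*(-1 + 2*1*(-1/31)) = 12*(-1 - 2/31) = 12*(-33/31) = -396/31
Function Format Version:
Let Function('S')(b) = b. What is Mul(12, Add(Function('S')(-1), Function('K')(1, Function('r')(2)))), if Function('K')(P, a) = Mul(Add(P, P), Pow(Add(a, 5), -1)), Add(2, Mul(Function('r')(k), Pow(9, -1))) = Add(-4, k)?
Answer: Rational(-396, 31) ≈ -12.774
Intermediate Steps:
Function('r')(k) = Add(-54, Mul(9, k)) (Function('r')(k) = Add(-18, Mul(9, Add(-4, k))) = Add(-18, Add(-36, Mul(9, k))) = Add(-54, Mul(9, k)))
Function('K')(P, a) = Mul(2, P, Pow(Add(5, a), -1)) (Function('K')(P, a) = Mul(Mul(2, P), Pow(Add(5, a), -1)) = Mul(2, P, Pow(Add(5, a), -1)))
Mul(12, Add(Function('S')(-1), Function('K')(1, Function('r')(2)))) = Mul(12, Add(-1, Mul(2, 1, Pow(Add(5, Add(-54, Mul(9, 2))), -1)))) = Mul(12, Add(-1, Mul(2, 1, Pow(Add(5, Add(-54, 18)), -1)))) = Mul(12, Add(-1, Mul(2, 1, Pow(Add(5, -36), -1)))) = Mul(12, Add(-1, Mul(2, 1, Pow(-31, -1)))) = Mul(12, Add(-1, Mul(2, 1, Rational(-1, 31)))) = Mul(12, Add(-1, Rational(-2, 31))) = Mul(12, Rational(-33, 31)) = Rational(-396, 31)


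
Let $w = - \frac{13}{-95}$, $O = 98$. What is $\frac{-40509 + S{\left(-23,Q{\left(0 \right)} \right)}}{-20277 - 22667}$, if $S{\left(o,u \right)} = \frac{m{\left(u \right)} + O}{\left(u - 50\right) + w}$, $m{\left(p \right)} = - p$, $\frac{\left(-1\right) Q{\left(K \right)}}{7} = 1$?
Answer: $\frac{218839593}{231983488} \approx 0.94334$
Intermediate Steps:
$Q{\left(K \right)} = -7$ ($Q{\left(K \right)} = \left(-7\right) 1 = -7$)
$w = \frac{13}{95}$ ($w = \left(-13\right) \left(- \frac{1}{95}\right) = \frac{13}{95} \approx 0.13684$)
$S{\left(o,u \right)} = \frac{98 - u}{- \frac{4737}{95} + u}$ ($S{\left(o,u \right)} = \frac{- u + 98}{\left(u - 50\right) + \frac{13}{95}} = \frac{98 - u}{\left(-50 + u\right) + \frac{13}{95}} = \frac{98 - u}{- \frac{4737}{95} + u}$)
$\frac{-40509 + S{\left(-23,Q{\left(0 \right)} \right)}}{-20277 - 22667} = \frac{-40509 + \frac{95 \left(98 - -7\right)}{-4737 + 95 \left(-7\right)}}{-20277 - 22667} = \frac{-40509 + \frac{95 \left(98 + 7\right)}{-4737 - 665}}{-42944} = \left(-40509 + 95 \frac{1}{-5402} \cdot 105\right) \left(- \frac{1}{42944}\right) = \left(-40509 + 95 \left(- \frac{1}{5402}\right) 105\right) \left(- \frac{1}{42944}\right) = \left(-40509 - \frac{9975}{5402}\right) \left(- \frac{1}{42944}\right) = \left(- \frac{218839593}{5402}\right) \left(- \frac{1}{42944}\right) = \frac{218839593}{231983488}$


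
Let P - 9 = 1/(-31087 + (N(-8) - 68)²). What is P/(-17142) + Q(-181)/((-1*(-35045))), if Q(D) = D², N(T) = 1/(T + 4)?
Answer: 237341862980711/254031306399570 ≈ 0.93430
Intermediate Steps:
N(T) = 1/(4 + T)
P = 3805751/422863 (P = 9 + 1/(-31087 + (1/(4 - 8) - 68)²) = 9 + 1/(-31087 + (1/(-4) - 68)²) = 9 + 1/(-31087 + (-¼ - 68)²) = 9 + 1/(-31087 + (-273/4)²) = 9 + 1/(-31087 + 74529/16) = 9 + 1/(-422863/16) = 9 - 16/422863 = 3805751/422863 ≈ 9.0000)
P/(-17142) + Q(-181)/((-1*(-35045))) = (3805751/422863)/(-17142) + (-181)²/((-1*(-35045))) = (3805751/422863)*(-1/17142) + 32761/35045 = -3805751/7248717546 + 32761*(1/35045) = -3805751/7248717546 + 32761/35045 = 237341862980711/254031306399570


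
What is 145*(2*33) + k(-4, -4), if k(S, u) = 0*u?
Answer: 9570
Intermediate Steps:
k(S, u) = 0
145*(2*33) + k(-4, -4) = 145*(2*33) + 0 = 145*66 + 0 = 9570 + 0 = 9570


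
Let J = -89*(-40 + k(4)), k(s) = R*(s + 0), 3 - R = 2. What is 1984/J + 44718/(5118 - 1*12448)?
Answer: -16091719/2935665 ≈ -5.4815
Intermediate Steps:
R = 1 (R = 3 - 1*2 = 3 - 2 = 1)
k(s) = s (k(s) = 1*(s + 0) = 1*s = s)
J = 3204 (J = -89*(-40 + 4) = -89*(-36) = 3204)
1984/J + 44718/(5118 - 1*12448) = 1984/3204 + 44718/(5118 - 1*12448) = 1984*(1/3204) + 44718/(5118 - 12448) = 496/801 + 44718/(-7330) = 496/801 + 44718*(-1/7330) = 496/801 - 22359/3665 = -16091719/2935665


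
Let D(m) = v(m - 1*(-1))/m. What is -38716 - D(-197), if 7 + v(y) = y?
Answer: -7627255/197 ≈ -38717.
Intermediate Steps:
v(y) = -7 + y
D(m) = (-6 + m)/m (D(m) = (-7 + (m - 1*(-1)))/m = (-7 + (m + 1))/m = (-7 + (1 + m))/m = (-6 + m)/m)
-38716 - D(-197) = -38716 - (-6 - 197)/(-197) = -38716 - (-1)*(-203)/197 = -38716 - 1*203/197 = -38716 - 203/197 = -7627255/197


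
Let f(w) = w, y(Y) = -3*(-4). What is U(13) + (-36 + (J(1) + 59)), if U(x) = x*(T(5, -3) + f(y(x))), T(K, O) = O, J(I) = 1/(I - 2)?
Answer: 139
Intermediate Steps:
J(I) = 1/(-2 + I)
y(Y) = 12
U(x) = 9*x (U(x) = x*(-3 + 12) = x*9 = 9*x)
U(13) + (-36 + (J(1) + 59)) = 9*13 + (-36 + (1/(-2 + 1) + 59)) = 117 + (-36 + (1/(-1) + 59)) = 117 + (-36 + (-1 + 59)) = 117 + (-36 + 58) = 117 + 22 = 139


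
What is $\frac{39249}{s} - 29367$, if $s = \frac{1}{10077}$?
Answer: $395482806$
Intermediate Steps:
$s = \frac{1}{10077} \approx 9.9236 \cdot 10^{-5}$
$\frac{39249}{s} - 29367 = 39249 \frac{1}{\frac{1}{10077}} - 29367 = 39249 \cdot 10077 - 29367 = 395512173 - 29367 = 395482806$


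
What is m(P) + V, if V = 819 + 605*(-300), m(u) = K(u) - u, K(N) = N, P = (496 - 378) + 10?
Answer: -180681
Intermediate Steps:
P = 128 (P = 118 + 10 = 128)
m(u) = 0 (m(u) = u - u = 0)
V = -180681 (V = 819 - 181500 = -180681)
m(P) + V = 0 - 180681 = -180681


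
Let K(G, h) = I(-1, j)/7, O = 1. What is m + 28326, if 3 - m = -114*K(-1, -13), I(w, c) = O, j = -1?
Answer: 198417/7 ≈ 28345.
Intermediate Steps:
I(w, c) = 1
K(G, h) = 1/7
m = 135/7 (m = 3 - (-114)/7 = 3 - 1*(-114/7) = 3 + 114/7 = 135/7 ≈ 19.286)
m + 28326 = 135/7 + 28326 = 198417/7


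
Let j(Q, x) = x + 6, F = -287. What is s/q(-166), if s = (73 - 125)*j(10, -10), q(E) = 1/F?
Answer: -59696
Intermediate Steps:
j(Q, x) = 6 + x
q(E) = -1/287 (q(E) = 1/(-287) = -1/287)
s = 208 (s = (73 - 125)*(6 - 10) = -52*(-4) = 208)
s/q(-166) = 208/(-1/287) = 208*(-287) = -59696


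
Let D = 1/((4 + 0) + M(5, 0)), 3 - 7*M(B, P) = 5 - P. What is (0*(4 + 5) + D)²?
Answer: 49/676 ≈ 0.072485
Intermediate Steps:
M(B, P) = -2/7 + P/7 (M(B, P) = 3/7 - (5 - P)/7 = 3/7 + (-5/7 + P/7) = -2/7 + P/7)
D = 7/26 (D = 1/((4 + 0) + (-2/7 + (⅐)*0)) = 1/(4 + (-2/7 + 0)) = 1/(4 - 2/7) = 1/(26/7) = 7/26 ≈ 0.26923)
(0*(4 + 5) + D)² = (0*(4 + 5) + 7/26)² = (0*9 + 7/26)² = (0 + 7/26)² = (7/26)² = 49/676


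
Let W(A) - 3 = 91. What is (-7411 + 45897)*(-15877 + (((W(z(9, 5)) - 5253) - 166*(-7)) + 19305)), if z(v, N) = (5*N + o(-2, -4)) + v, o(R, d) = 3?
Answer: -21898534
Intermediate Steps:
z(v, N) = 3 + v + 5*N (z(v, N) = (5*N + 3) + v = (3 + 5*N) + v = 3 + v + 5*N)
W(A) = 94 (W(A) = 3 + 91 = 94)
(-7411 + 45897)*(-15877 + (((W(z(9, 5)) - 5253) - 166*(-7)) + 19305)) = (-7411 + 45897)*(-15877 + (((94 - 5253) - 166*(-7)) + 19305)) = 38486*(-15877 + ((-5159 + 1162) + 19305)) = 38486*(-15877 + (-3997 + 19305)) = 38486*(-15877 + 15308) = 38486*(-569) = -21898534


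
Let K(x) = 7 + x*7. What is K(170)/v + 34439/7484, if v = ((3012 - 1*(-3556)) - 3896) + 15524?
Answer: 79451299/17022358 ≈ 4.6675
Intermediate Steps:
v = 18196 (v = ((3012 + 3556) - 3896) + 15524 = (6568 - 3896) + 15524 = 2672 + 15524 = 18196)
K(x) = 7 + 7*x
K(170)/v + 34439/7484 = (7 + 7*170)/18196 + 34439/7484 = (7 + 1190)*(1/18196) + 34439*(1/7484) = 1197*(1/18196) + 34439/7484 = 1197/18196 + 34439/7484 = 79451299/17022358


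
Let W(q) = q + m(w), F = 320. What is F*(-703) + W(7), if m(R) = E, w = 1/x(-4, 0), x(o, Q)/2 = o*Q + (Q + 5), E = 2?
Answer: -224951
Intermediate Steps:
x(o, Q) = 10 + 2*Q + 2*Q*o (x(o, Q) = 2*(o*Q + (Q + 5)) = 2*(Q*o + (5 + Q)) = 2*(5 + Q + Q*o) = 10 + 2*Q + 2*Q*o)
w = 1/10 (w = 1/(10 + 2*0 + 2*0*(-4)) = 1/(10 + 0 + 0) = 1/10 ≈ 0.10000)
m(R) = 2
W(q) = 2 + q (W(q) = q + 2 = 2 + q)
F*(-703) + W(7) = 320*(-703) + (2 + 7) = -224960 + 9 = -224951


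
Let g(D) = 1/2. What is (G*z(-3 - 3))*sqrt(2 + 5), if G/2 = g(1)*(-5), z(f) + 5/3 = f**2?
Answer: -515*sqrt(7)/3 ≈ -454.19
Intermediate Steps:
g(D) = 1/2
z(f) = -5/3 + f**2
G = -5 (G = 2*((1/2)*(-5)) = 2*(-5/2) = -5)
(G*z(-3 - 3))*sqrt(2 + 5) = (-5*(-5/3 + (-3 - 3)**2))*sqrt(2 + 5) = (-5*(-5/3 + (-6)**2))*sqrt(7) = (-5*(-5/3 + 36))*sqrt(7) = (-5*103/3)*sqrt(7) = -515*sqrt(7)/3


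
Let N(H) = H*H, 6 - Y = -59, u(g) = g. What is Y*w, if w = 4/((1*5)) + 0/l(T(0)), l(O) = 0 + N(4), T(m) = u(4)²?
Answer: 52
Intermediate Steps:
Y = 65 (Y = 6 - 1*(-59) = 6 + 59 = 65)
N(H) = H²
T(m) = 16 (T(m) = 4² = 16)
l(O) = 16 (l(O) = 0 + 4² = 0 + 16 = 16)
w = ⅘ (w = 4/((1*5)) + 0/16 = 4/5 + 0*(1/16) = 4*(⅕) + 0 = ⅘ + 0 = ⅘ ≈ 0.80000)
Y*w = 65*(⅘) = 52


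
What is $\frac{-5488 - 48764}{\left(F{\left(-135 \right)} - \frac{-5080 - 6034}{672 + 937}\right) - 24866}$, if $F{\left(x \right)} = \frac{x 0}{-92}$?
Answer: $\frac{7274289}{3333190} \approx 2.1824$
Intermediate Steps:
$F{\left(x \right)} = 0$ ($F{\left(x \right)} = 0 \left(- \frac{1}{92}\right) = 0$)
$\frac{-5488 - 48764}{\left(F{\left(-135 \right)} - \frac{-5080 - 6034}{672 + 937}\right) - 24866} = \frac{-5488 - 48764}{\left(0 - \frac{-5080 - 6034}{672 + 937}\right) - 24866} = - \frac{54252}{\left(0 - - \frac{11114}{1609}\right) - 24866} = - \frac{54252}{\left(0 + \frac{11114}{1609}\right) - 24866} = - \frac{54252}{\frac{11114}{1609} - 24866} = - \frac{54252}{- \frac{39998280}{1609}} = \left(-54252\right) \left(- \frac{1609}{39998280}\right) = \frac{7274289}{3333190}$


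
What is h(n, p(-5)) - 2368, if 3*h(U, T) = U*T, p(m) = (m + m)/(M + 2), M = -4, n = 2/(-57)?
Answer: -404938/171 ≈ -2368.1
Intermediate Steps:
n = -2/57 (n = 2*(-1/57) = -2/57 ≈ -0.035088)
p(m) = -m (p(m) = (m + m)/(-4 + 2) = (2*m)/(-2) = (2*m)*(-½) = -m)
h(U, T) = T*U/3 (h(U, T) = (U*T)/3 = (T*U)/3 = T*U/3)
h(n, p(-5)) - 2368 = (⅓)*(-1*(-5))*(-2/57) - 2368 = (⅓)*5*(-2/57) - 2368 = -10/171 - 2368 = -404938/171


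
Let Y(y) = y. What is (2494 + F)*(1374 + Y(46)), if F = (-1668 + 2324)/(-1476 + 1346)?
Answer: 45946088/13 ≈ 3.5343e+6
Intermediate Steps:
F = -328/65 (F = 656/(-130) = 656*(-1/130) = -328/65 ≈ -5.0462)
(2494 + F)*(1374 + Y(46)) = (2494 - 328/65)*(1374 + 46) = (161782/65)*1420 = 45946088/13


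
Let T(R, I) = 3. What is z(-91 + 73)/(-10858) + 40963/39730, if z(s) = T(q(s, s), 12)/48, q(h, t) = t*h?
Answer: 25972191/25190560 ≈ 1.0310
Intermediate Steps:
q(h, t) = h*t
z(s) = 1/16 (z(s) = 3/48 = 3*(1/48) = 1/16)
z(-91 + 73)/(-10858) + 40963/39730 = (1/16)/(-10858) + 40963/39730 = (1/16)*(-1/10858) + 40963*(1/39730) = -1/173728 + 299/290 = 25972191/25190560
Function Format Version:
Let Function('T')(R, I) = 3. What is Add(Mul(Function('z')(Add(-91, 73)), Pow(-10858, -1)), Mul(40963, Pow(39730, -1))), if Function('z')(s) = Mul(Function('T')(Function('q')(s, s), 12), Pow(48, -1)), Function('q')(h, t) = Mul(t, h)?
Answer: Rational(25972191, 25190560) ≈ 1.0310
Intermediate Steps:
Function('q')(h, t) = Mul(h, t)
Function('z')(s) = Rational(1, 16) (Function('z')(s) = Mul(3, Pow(48, -1)) = Mul(3, Rational(1, 48)) = Rational(1, 16))
Add(Mul(Function('z')(Add(-91, 73)), Pow(-10858, -1)), Mul(40963, Pow(39730, -1))) = Add(Mul(Rational(1, 16), Pow(-10858, -1)), Mul(40963, Pow(39730, -1))) = Add(Mul(Rational(1, 16), Rational(-1, 10858)), Mul(40963, Rational(1, 39730))) = Add(Rational(-1, 173728), Rational(299, 290)) = Rational(25972191, 25190560)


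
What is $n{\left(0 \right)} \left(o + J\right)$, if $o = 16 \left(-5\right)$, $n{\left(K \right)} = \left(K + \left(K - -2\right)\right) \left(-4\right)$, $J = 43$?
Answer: $296$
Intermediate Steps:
$n{\left(K \right)} = -8 - 8 K$ ($n{\left(K \right)} = \left(K + \left(K + 2\right)\right) \left(-4\right) = \left(K + \left(2 + K\right)\right) \left(-4\right) = \left(2 + 2 K\right) \left(-4\right) = -8 - 8 K$)
$o = -80$
$n{\left(0 \right)} \left(o + J\right) = \left(-8 - 0\right) \left(-80 + 43\right) = \left(-8 + 0\right) \left(-37\right) = \left(-8\right) \left(-37\right) = 296$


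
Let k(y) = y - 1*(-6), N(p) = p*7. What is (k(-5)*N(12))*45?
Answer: 3780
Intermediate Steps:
N(p) = 7*p
k(y) = 6 + y (k(y) = y + 6 = 6 + y)
(k(-5)*N(12))*45 = ((6 - 5)*(7*12))*45 = (1*84)*45 = 84*45 = 3780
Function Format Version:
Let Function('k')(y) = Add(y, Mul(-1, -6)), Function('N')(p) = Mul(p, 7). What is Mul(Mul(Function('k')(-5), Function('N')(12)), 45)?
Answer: 3780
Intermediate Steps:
Function('N')(p) = Mul(7, p)
Function('k')(y) = Add(6, y) (Function('k')(y) = Add(y, 6) = Add(6, y))
Mul(Mul(Function('k')(-5), Function('N')(12)), 45) = Mul(Mul(Add(6, -5), Mul(7, 12)), 45) = Mul(Mul(1, 84), 45) = Mul(84, 45) = 3780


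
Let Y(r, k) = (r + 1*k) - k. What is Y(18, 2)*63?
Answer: 1134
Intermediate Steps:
Y(r, k) = r (Y(r, k) = (r + k) - k = (k + r) - k = r)
Y(18, 2)*63 = 18*63 = 1134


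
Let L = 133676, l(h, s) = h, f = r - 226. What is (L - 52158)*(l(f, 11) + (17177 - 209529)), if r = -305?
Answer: -15723436394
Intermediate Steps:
f = -531 (f = -305 - 226 = -531)
(L - 52158)*(l(f, 11) + (17177 - 209529)) = (133676 - 52158)*(-531 + (17177 - 209529)) = 81518*(-531 - 192352) = 81518*(-192883) = -15723436394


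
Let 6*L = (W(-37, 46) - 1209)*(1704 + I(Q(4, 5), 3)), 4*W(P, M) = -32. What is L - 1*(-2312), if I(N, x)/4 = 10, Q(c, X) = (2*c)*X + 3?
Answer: -1054288/3 ≈ -3.5143e+5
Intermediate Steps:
Q(c, X) = 3 + 2*X*c (Q(c, X) = 2*X*c + 3 = 3 + 2*X*c)
W(P, M) = -8 (W(P, M) = (¼)*(-32) = -8)
I(N, x) = 40 (I(N, x) = 4*10 = 40)
L = -1061224/3 (L = ((-8 - 1209)*(1704 + 40))/6 = (-1217*1744)/6 = (⅙)*(-2122448) = -1061224/3 ≈ -3.5374e+5)
L - 1*(-2312) = -1061224/3 - 1*(-2312) = -1061224/3 + 2312 = -1054288/3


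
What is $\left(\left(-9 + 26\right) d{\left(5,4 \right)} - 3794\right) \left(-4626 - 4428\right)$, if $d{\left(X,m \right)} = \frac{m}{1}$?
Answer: $33735204$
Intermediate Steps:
$d{\left(X,m \right)} = m$ ($d{\left(X,m \right)} = m 1 = m$)
$\left(\left(-9 + 26\right) d{\left(5,4 \right)} - 3794\right) \left(-4626 - 4428\right) = \left(\left(-9 + 26\right) 4 - 3794\right) \left(-4626 - 4428\right) = \left(17 \cdot 4 - 3794\right) \left(-9054\right) = \left(68 - 3794\right) \left(-9054\right) = \left(-3726\right) \left(-9054\right) = 33735204$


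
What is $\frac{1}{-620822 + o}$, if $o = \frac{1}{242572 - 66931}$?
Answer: $- \frac{175641}{109041796901} \approx -1.6108 \cdot 10^{-6}$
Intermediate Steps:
$o = \frac{1}{175641} \approx 5.6934 \cdot 10^{-6}$
$\frac{1}{-620822 + o} = \frac{1}{-620822 + \frac{1}{175641}} = \frac{1}{- \frac{109041796901}{175641}} = - \frac{175641}{109041796901}$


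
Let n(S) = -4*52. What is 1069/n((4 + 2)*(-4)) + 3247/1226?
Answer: -317609/127504 ≈ -2.4910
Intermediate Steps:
n(S) = -208
1069/n((4 + 2)*(-4)) + 3247/1226 = 1069/(-208) + 3247/1226 = 1069*(-1/208) + 3247*(1/1226) = -1069/208 + 3247/1226 = -317609/127504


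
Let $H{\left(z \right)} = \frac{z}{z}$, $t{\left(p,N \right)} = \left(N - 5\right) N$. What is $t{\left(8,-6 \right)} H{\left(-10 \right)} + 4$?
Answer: $70$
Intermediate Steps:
$t{\left(p,N \right)} = N \left(-5 + N\right)$ ($t{\left(p,N \right)} = \left(-5 + N\right) N = N \left(-5 + N\right)$)
$H{\left(z \right)} = 1$
$t{\left(8,-6 \right)} H{\left(-10 \right)} + 4 = - 6 \left(-5 - 6\right) 1 + 4 = \left(-6\right) \left(-11\right) 1 + 4 = 66 \cdot 1 + 4 = 66 + 4 = 70$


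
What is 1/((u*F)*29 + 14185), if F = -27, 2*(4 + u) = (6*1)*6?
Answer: 1/3223 ≈ 0.00031027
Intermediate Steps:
u = 14 (u = -4 + ((6*1)*6)/2 = -4 + (6*6)/2 = -4 + (½)*36 = -4 + 18 = 14)
1/((u*F)*29 + 14185) = 1/((14*(-27))*29 + 14185) = 1/(-378*29 + 14185) = 1/(-10962 + 14185) = 1/3223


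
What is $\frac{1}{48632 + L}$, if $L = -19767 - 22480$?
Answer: $\frac{1}{6385} \approx 0.00015662$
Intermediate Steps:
$L = -42247$ ($L = -19767 - 22480 = -42247$)
$\frac{1}{48632 + L} = \frac{1}{48632 - 42247} = \frac{1}{6385}$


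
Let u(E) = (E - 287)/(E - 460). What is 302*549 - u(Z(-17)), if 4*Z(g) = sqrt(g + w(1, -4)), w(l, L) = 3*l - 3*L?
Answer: 280661964037/1692801 + 346*I*sqrt(2)/1692801 ≈ 1.658e+5 + 0.00028906*I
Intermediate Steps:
w(l, L) = -3*L + 3*l
Z(g) = sqrt(15 + g)/4 (Z(g) = sqrt(g + (-3*(-4) + 3*1))/4 = sqrt(g + (12 + 3))/4 = sqrt(g + 15)/4 = sqrt(15 + g)/4)
u(E) = (-287 + E)/(-460 + E)
302*549 - u(Z(-17)) = 302*549 - (-287 + sqrt(15 - 17)/4)/(-460 + sqrt(15 - 17)/4) = 165798 - (-287 + sqrt(-2)/4)/(-460 + sqrt(-2)/4) = 165798 - (-287 + (I*sqrt(2))/4)/(-460 + (I*sqrt(2))/4) = 165798 - (-287 + I*sqrt(2)/4)/(-460 + I*sqrt(2)/4)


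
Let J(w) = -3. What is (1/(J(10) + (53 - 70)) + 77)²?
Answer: 2368521/400 ≈ 5921.3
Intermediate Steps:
(1/(J(10) + (53 - 70)) + 77)² = (1/(-3 + (53 - 70)) + 77)² = (1/(-3 - 17) + 77)² = (1/(-20) + 77)² = (-1/20 + 77)² = (1539/20)² = 2368521/400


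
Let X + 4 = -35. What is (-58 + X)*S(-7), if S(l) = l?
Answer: 679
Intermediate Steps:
X = -39 (X = -4 - 35 = -39)
(-58 + X)*S(-7) = (-58 - 39)*(-7) = -97*(-7) = 679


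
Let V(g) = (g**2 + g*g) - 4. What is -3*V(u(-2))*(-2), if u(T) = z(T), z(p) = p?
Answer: 24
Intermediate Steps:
u(T) = T
V(g) = -4 + 2*g**2 (V(g) = (g**2 + g**2) - 4 = 2*g**2 - 4 = -4 + 2*g**2)
-3*V(u(-2))*(-2) = -3*(-4 + 2*(-2)**2)*(-2) = -3*(-4 + 2*4)*(-2) = -3*(-4 + 8)*(-2) = -3*4*(-2) = -12*(-2) = 24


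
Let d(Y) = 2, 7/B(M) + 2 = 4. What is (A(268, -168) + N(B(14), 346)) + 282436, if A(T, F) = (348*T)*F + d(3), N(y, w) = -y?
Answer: -30771835/2 ≈ -1.5386e+7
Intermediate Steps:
B(M) = 7/2 (B(M) = 7/(-2 + 4) = 7/2)
A(T, F) = 2 + 348*F*T (A(T, F) = (348*T)*F + 2 = 348*F*T + 2 = 2 + 348*F*T)
(A(268, -168) + N(B(14), 346)) + 282436 = ((2 + 348*(-168)*268) - 1*7/2) + 282436 = ((2 - 15668352) - 7/2) + 282436 = (-15668350 - 7/2) + 282436 = -31336707/2 + 282436 = -30771835/2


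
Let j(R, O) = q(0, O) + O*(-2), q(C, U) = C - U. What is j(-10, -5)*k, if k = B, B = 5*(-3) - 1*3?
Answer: -270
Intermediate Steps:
B = -18 (B = -15 - 3 = -18)
j(R, O) = -3*O (j(R, O) = (0 - O) + O*(-2) = -O - 2*O = -3*O)
k = -18
j(-10, -5)*k = -3*(-5)*(-18) = 15*(-18) = -270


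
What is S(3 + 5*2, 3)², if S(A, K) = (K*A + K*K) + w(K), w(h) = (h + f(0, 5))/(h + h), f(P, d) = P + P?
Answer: 9409/4 ≈ 2352.3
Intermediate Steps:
f(P, d) = 2*P
w(h) = ½ (w(h) = (h + 2*0)/(h + h) = (h + 0)/((2*h)) = h*(1/(2*h)) = ½)
S(A, K) = ½ + K² + A*K (S(A, K) = (K*A + K*K) + ½ = (A*K + K²) + ½ = (K² + A*K) + ½ = ½ + K² + A*K)
S(3 + 5*2, 3)² = (½ + 3² + (3 + 5*2)*3)² = (½ + 9 + (3 + 10)*3)² = (½ + 9 + 13*3)² = (½ + 9 + 39)² = (97/2)² = 9409/4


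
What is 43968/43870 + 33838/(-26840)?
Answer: -15218597/58873540 ≈ -0.25850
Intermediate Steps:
43968/43870 + 33838/(-26840) = 43968*(1/43870) + 33838*(-1/26840) = 21984/21935 - 16919/13420 = -15218597/58873540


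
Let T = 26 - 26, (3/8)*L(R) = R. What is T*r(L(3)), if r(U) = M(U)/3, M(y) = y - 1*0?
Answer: 0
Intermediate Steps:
M(y) = y (M(y) = y + 0 = y)
L(R) = 8*R/3
r(U) = U/3
T = 0
T*r(L(3)) = 0*(((8/3)*3)/3) = 0*((1/3)*8) = 0*(8/3) = 0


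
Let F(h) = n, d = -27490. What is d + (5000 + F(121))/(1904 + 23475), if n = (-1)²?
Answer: -697663709/25379 ≈ -27490.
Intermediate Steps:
n = 1
F(h) = 1
d + (5000 + F(121))/(1904 + 23475) = -27490 + (5000 + 1)/(1904 + 23475) = -27490 + 5001/25379 = -697663709/25379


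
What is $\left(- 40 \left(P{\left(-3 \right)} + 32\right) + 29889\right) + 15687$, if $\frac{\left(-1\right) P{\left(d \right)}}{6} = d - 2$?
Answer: $43096$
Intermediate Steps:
$P{\left(d \right)} = 12 - 6 d$ ($P{\left(d \right)} = - 6 \left(d - 2\right) = - 6 \left(-2 + d\right) = 12 - 6 d$)
$\left(- 40 \left(P{\left(-3 \right)} + 32\right) + 29889\right) + 15687 = \left(- 40 \left(\left(12 - -18\right) + 32\right) + 29889\right) + 15687 = \left(- 40 \left(\left(12 + 18\right) + 32\right) + 29889\right) + 15687 = \left(- 40 \left(30 + 32\right) + 29889\right) + 15687 = \left(\left(-40\right) 62 + 29889\right) + 15687 = \left(-2480 + 29889\right) + 15687 = 27409 + 15687 = 43096$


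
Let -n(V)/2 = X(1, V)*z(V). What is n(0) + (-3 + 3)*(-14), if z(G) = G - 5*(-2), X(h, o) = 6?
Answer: -120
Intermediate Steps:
z(G) = 10 + G (z(G) = G + 10 = 10 + G)
n(V) = -120 - 12*V (n(V) = -12*(10 + V) = -2*(60 + 6*V) = -120 - 12*V)
n(0) + (-3 + 3)*(-14) = (-120 - 12*0) + (-3 + 3)*(-14) = (-120 + 0) + 0*(-14) = -120 + 0 = -120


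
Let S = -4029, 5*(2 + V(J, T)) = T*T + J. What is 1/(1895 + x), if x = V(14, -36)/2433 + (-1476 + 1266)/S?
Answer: 3267519/6192467995 ≈ 0.00052766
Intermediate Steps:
V(J, T) = -2 + J/5 + T²/5 (V(J, T) = -2 + (T*T + J)/5 = -2 + (T² + J)/5 = -2 + (J + T²)/5 = -2 + (J/5 + T²/5) = -2 + J/5 + T²/5)
x = 519490/3267519 (x = (-2 + (⅕)*14 + (⅕)*(-36)²)/2433 + (-1476 + 1266)/(-4029) = (-2 + 14/5 + (⅕)*1296)*(1/2433) - 210*(-1/4029) = (-2 + 14/5 + 1296/5)*(1/2433) + 70/1343 = 260*(1/2433) + 70/1343 = 260/2433 + 70/1343 = 519490/3267519 ≈ 0.15899)
1/(1895 + x) = 1/(1895 + 519490/3267519) = 1/(6192467995/3267519) = 3267519/6192467995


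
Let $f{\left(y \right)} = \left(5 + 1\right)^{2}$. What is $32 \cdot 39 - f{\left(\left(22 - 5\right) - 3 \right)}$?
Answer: $1212$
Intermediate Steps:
$f{\left(y \right)} = 36$ ($f{\left(y \right)} = 6^{2} = 36$)
$32 \cdot 39 - f{\left(\left(22 - 5\right) - 3 \right)} = 32 \cdot 39 - 36 = 1248 - 36 = 1212$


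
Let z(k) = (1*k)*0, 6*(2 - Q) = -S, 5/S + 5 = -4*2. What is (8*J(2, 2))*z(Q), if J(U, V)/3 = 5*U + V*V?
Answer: 0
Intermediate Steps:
J(U, V) = 3*V² + 15*U (J(U, V) = 3*(5*U + V*V) = 3*(5*U + V²) = 3*(V² + 5*U) = 3*V² + 15*U)
S = -5/13 (S = 5/(-5 - 4*2) = 5/(-5 - 8) = 5/(-13) = 5*(-1/13) = -5/13 ≈ -0.38462)
Q = 151/78 (Q = 2 - (-1)*(-5)/(6*13) = 2 - ⅙*5/13 = 2 - 5/78 = 151/78 ≈ 1.9359)
z(k) = 0 (z(k) = k*0 = 0)
(8*J(2, 2))*z(Q) = (8*(3*2² + 15*2))*0 = (8*(3*4 + 30))*0 = (8*(12 + 30))*0 = (8*42)*0 = 336*0 = 0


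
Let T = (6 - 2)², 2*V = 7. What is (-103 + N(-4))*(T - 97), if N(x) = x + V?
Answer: 16767/2 ≈ 8383.5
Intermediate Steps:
V = 7/2 (V = (½)*7 = 7/2 ≈ 3.5000)
T = 16 (T = 4² = 16)
N(x) = 7/2 + x (N(x) = x + 7/2 = 7/2 + x)
(-103 + N(-4))*(T - 97) = (-103 + (7/2 - 4))*(16 - 97) = (-103 - ½)*(-81) = -207/2*(-81) = 16767/2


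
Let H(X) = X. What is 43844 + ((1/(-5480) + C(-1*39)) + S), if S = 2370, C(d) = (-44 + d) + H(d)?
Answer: 252584159/5480 ≈ 46092.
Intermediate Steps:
C(d) = -44 + 2*d (C(d) = (-44 + d) + d = -44 + 2*d)
43844 + ((1/(-5480) + C(-1*39)) + S) = 43844 + ((1/(-5480) + (-44 + 2*(-1*39))) + 2370) = 43844 + ((-1/5480 + (-44 + 2*(-39))) + 2370) = 43844 + ((-1/5480 + (-44 - 78)) + 2370) = 43844 + ((-1/5480 - 122) + 2370) = 43844 + (-668561/5480 + 2370) = 43844 + 12319039/5480 = 252584159/5480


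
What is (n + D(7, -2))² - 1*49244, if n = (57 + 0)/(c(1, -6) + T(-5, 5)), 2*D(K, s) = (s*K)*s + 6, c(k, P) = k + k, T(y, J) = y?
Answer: -49240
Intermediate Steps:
c(k, P) = 2*k
D(K, s) = 3 + K*s²/2 (D(K, s) = ((s*K)*s + 6)/2 = ((K*s)*s + 6)/2 = (K*s² + 6)/2 = (6 + K*s²)/2 = 3 + K*s²/2)
n = -19 (n = (57 + 0)/(2*1 - 5) = 57/(2 - 5) = 57/(-3) = 57*(-⅓) = -19)
(n + D(7, -2))² - 1*49244 = (-19 + (3 + (½)*7*(-2)²))² - 1*49244 = (-19 + (3 + (½)*7*4))² - 49244 = (-19 + (3 + 14))² - 49244 = (-19 + 17)² - 49244 = (-2)² - 49244 = 4 - 49244 = -49240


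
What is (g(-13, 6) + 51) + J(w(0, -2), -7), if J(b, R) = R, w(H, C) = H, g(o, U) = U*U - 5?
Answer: 75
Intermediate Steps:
g(o, U) = -5 + U² (g(o, U) = U² - 5 = -5 + U²)
(g(-13, 6) + 51) + J(w(0, -2), -7) = ((-5 + 6²) + 51) - 7 = ((-5 + 36) + 51) - 7 = (31 + 51) - 7 = 82 - 7 = 75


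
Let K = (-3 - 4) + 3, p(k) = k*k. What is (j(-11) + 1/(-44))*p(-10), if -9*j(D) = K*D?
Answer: -48625/99 ≈ -491.16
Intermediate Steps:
p(k) = k²
K = -4 (K = -7 + 3 = -4)
j(D) = 4*D/9 (j(D) = -(-4)*D/9 = 4*D/9)
(j(-11) + 1/(-44))*p(-10) = ((4/9)*(-11) + 1/(-44))*(-10)² = (-44/9 - 1/44)*100 = -1945/396*100 = -48625/99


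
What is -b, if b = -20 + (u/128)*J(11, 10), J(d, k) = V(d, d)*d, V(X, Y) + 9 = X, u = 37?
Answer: 873/64 ≈ 13.641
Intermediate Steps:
V(X, Y) = -9 + X
J(d, k) = d*(-9 + d) (J(d, k) = (-9 + d)*d = d*(-9 + d))
b = -873/64 (b = -20 + (37/128)*(11*(-9 + 11)) = -20 + (37*(1/128))*(11*2) = -20 + (37/128)*22 = -20 + 407/64 = -873/64 ≈ -13.641)
-b = -1*(-873/64) = 873/64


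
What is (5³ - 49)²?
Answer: 5776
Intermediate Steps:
(5³ - 49)² = (125 - 49)² = 76² = 5776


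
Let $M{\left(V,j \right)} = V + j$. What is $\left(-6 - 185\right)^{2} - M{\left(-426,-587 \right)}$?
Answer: $37494$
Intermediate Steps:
$\left(-6 - 185\right)^{2} - M{\left(-426,-587 \right)} = \left(-6 - 185\right)^{2} - \left(-426 - 587\right) = \left(-191\right)^{2} - -1013 = 36481 + 1013 = 37494$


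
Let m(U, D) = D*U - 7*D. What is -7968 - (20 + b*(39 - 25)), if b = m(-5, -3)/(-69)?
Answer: -183556/23 ≈ -7980.7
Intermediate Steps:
m(U, D) = -7*D + D*U
b = -12/23 (b = -3*(-7 - 5)/(-69) = -3*(-12)*(-1/69) = 36*(-1/69) = -12/23 ≈ -0.52174)
-7968 - (20 + b*(39 - 25)) = -7968 - (20 - 12*(39 - 25)/23) = -7968 - (20 - 12/23*14) = -7968 - (20 - 168/23) = -7968 - 1*292/23 = -7968 - 292/23 = -183556/23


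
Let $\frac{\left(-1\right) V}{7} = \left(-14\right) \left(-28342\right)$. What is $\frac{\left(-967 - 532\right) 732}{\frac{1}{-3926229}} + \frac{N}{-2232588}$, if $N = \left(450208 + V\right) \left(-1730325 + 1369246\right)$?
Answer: $\frac{2404567081198093351}{558147} \approx 4.3081 \cdot 10^{12}$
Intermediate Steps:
$V = -2777516$ ($V = - 7 \left(\left(-14\right) \left(-28342\right)\right) = \left(-7\right) 396788 = -2777516$)
$N = 840342045332$ ($N = \left(450208 - 2777516\right) \left(-1730325 + 1369246\right) = \left(-2327308\right) \left(-361079\right) = 840342045332$)
$\frac{\left(-967 - 532\right) 732}{\frac{1}{-3926229}} + \frac{N}{-2232588} = \frac{\left(-967 - 532\right) 732}{\frac{1}{-3926229}} + \frac{840342045332}{-2232588} = \frac{\left(-1499\right) 732}{- \frac{1}{3926229}} + 840342045332 \left(- \frac{1}{2232588}\right) = \left(-1097268\right) \left(-3926229\right) - \frac{210085511333}{558147} = 4308125442372 - \frac{210085511333}{558147} = \frac{2404567081198093351}{558147}$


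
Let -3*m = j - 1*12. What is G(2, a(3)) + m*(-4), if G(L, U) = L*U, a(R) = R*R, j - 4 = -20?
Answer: -58/3 ≈ -19.333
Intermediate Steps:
j = -16 (j = 4 - 20 = -16)
m = 28/3 (m = -(-16 - 1*12)/3 = -(-16 - 12)/3 = -1/3*(-28) = 28/3 ≈ 9.3333)
a(R) = R**2
G(2, a(3)) + m*(-4) = 2*3**2 + (28/3)*(-4) = 2*9 - 112/3 = 18 - 112/3 = -58/3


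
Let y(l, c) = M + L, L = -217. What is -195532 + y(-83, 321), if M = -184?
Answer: -195933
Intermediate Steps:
y(l, c) = -401 (y(l, c) = -184 - 217 = -401)
-195532 + y(-83, 321) = -195532 - 401 = -195933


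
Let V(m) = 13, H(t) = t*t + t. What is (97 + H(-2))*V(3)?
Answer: 1287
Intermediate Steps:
H(t) = t + t² (H(t) = t² + t = t + t²)
(97 + H(-2))*V(3) = (97 - 2*(1 - 2))*13 = (97 - 2*(-1))*13 = (97 + 2)*13 = 99*13 = 1287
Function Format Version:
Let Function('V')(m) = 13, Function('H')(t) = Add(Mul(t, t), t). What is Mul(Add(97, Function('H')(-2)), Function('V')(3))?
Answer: 1287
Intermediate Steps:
Function('H')(t) = Add(t, Pow(t, 2)) (Function('H')(t) = Add(Pow(t, 2), t) = Add(t, Pow(t, 2)))
Mul(Add(97, Function('H')(-2)), Function('V')(3)) = Mul(Add(97, Mul(-2, Add(1, -2))), 13) = Mul(Add(97, Mul(-2, -1)), 13) = Mul(Add(97, 2), 13) = Mul(99, 13) = 1287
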